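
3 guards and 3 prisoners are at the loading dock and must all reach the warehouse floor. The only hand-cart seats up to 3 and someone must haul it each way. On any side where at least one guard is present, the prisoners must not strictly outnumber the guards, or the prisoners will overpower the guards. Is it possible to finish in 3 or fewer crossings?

No

Counting alone: each trip to the warehouse floor takes at most 3 across and each return brings at least 1 back, so after t trips out (and t−1 returns) at most 3t − (t−1) of the 6 are across; that first reaches 6 at t = 3, so at least 5 crossings are needed.
Since 3 < 5, 3 crossings cannot be enough. (The shortest complete plan in fact takes 5:)
1. 2 prisoners → the warehouse floor.  (the loading dock: 3G 1P; the warehouse floor: 0G 2P)
2. 1 prisoner ← the loading dock.  (the loading dock: 3G 2P; the warehouse floor: 0G 1P)
3. 3 guards → the warehouse floor.  (the loading dock: 0G 2P; the warehouse floor: 3G 1P)
4. 1 prisoner ← the loading dock.  (the loading dock: 0G 3P; the warehouse floor: 3G 0P)
5. 3 prisoners → the warehouse floor.  (the loading dock: 0G 0P; the warehouse floor: 3G 3P)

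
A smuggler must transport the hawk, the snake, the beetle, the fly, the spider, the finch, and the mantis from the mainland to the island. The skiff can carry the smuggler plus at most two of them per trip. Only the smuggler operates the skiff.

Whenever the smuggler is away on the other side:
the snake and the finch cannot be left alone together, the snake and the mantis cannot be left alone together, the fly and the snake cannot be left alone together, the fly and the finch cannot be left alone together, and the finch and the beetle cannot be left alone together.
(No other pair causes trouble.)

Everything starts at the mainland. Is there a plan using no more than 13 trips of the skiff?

Yes

Yes — this plan uses 11 crossings (≤ 13):
1. Smuggler goes to the island with the finch and the snake.
2. Smuggler goes back to the mainland with the snake.
3. Smuggler goes to the island with the hawk and the snake.
4. Smuggler goes back to the mainland with the snake.
5. Smuggler goes to the island with the beetle and the snake.
6. Smuggler goes back to the mainland with the finch.
7. Smuggler goes to the island with the fly and the spider.
8. Smuggler goes back to the mainland with the snake.
9. Smuggler goes to the island with the mantis and the snake.
10. Smuggler goes back to the mainland with the snake.
11. Smuggler goes to the island with the finch and the snake.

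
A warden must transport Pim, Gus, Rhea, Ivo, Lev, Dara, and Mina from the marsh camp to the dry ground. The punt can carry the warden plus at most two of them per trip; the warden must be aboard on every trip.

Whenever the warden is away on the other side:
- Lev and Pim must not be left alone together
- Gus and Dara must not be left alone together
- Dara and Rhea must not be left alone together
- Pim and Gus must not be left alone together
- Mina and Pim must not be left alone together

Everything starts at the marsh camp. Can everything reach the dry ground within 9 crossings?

Yes — this plan uses 9 crossings (≤ 9):
1. Warden goes to the dry ground with Dara and Pim.
2. Warden goes back to the marsh camp alone.
3. Warden goes to the dry ground with Rhea.
4. Warden goes back to the marsh camp with Dara.
5. Warden goes to the dry ground with Gus and Ivo.
6. Warden goes back to the marsh camp with Pim.
7. Warden goes to the dry ground with Lev and Mina.
8. Warden goes back to the marsh camp alone.
9. Warden goes to the dry ground with Dara and Pim.

Yes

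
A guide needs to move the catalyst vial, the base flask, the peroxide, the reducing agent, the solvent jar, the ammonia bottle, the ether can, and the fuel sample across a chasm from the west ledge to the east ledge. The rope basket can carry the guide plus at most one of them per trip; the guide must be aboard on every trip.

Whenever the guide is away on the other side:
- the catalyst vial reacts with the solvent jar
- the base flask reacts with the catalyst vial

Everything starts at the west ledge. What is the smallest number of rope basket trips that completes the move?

Counting alone: the guide can take at most 1 across per trip to the east ledge, so moving all 8 needs at least 8 loaded trips out, with a return between consecutive ones — at least 15 crossings.
The safety rule pushes this higher. Following every safe sequence of crossings, the most of the 8 that can be at the east ledge as the rope basket arrives there on crossing 15 is 7 — never all 8.
So no plan with fewer than 17 crossings exists, and this one achieves 17:
1. Guide goes to the east ledge with the catalyst vial.
2. Guide goes back to the west ledge alone.
3. Guide goes to the east ledge with the base flask.
4. Guide goes back to the west ledge with the catalyst vial.
5. Guide goes to the east ledge with the solvent jar.
6. Guide goes back to the west ledge alone.
7. Guide goes to the east ledge with the peroxide.
8. Guide goes back to the west ledge alone.
9. Guide goes to the east ledge with the reducing agent.
10. Guide goes back to the west ledge alone.
11. Guide goes to the east ledge with the ammonia bottle.
12. Guide goes back to the west ledge alone.
13. Guide goes to the east ledge with the ether can.
14. Guide goes back to the west ledge alone.
15. Guide goes to the east ledge with the fuel sample.
16. Guide goes back to the west ledge alone.
17. Guide goes to the east ledge with the catalyst vial.

17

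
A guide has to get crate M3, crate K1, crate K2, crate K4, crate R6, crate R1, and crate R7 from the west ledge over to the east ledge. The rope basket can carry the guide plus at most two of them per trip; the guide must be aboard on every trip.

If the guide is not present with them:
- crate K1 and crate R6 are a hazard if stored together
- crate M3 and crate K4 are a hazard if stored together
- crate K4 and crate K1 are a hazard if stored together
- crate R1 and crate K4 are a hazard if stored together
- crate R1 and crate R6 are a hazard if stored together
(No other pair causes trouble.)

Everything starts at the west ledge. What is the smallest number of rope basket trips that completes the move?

9

Counting alone: the guide can take at most 2 across per trip to the east ledge, so moving all 7 needs at least 4 loaded trips out, with a return between consecutive ones — at least 7 crossings.
The safety rule pushes this higher. Following every safe sequence of crossings, the most of the 7 that can be at the east ledge as the rope basket arrives there on crossing 7 is 6 — never all 7.
So no plan with fewer than 9 crossings exists, and this one achieves 9:
1. Guide goes to the east ledge with crate K4 and crate R6.
2. Guide goes back to the west ledge alone.
3. Guide goes to the east ledge with crate M3.
4. Guide goes back to the west ledge with crate K4.
5. Guide goes to the east ledge with crate K1 and crate R1.
6. Guide goes back to the west ledge with crate R6.
7. Guide goes to the east ledge with crate K2 and crate R7.
8. Guide goes back to the west ledge alone.
9. Guide goes to the east ledge with crate K4 and crate R6.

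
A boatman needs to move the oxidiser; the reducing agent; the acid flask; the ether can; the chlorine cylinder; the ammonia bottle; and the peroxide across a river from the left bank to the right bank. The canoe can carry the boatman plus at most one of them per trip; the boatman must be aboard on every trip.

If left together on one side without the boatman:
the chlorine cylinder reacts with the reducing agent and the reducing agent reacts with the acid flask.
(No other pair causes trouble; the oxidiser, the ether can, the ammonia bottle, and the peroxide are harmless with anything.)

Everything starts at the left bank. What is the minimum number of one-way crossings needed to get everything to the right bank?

Counting alone: the boatman can take at most 1 across per trip to the right bank, so moving all 7 needs at least 7 loaded trips out, with a return between consecutive ones — at least 13 crossings.
The safety rule pushes this higher. Following every safe sequence of crossings, the most of the 7 that can be at the right bank as the canoe arrives there on crossing 13 is 6 — never all 7.
So no plan with fewer than 15 crossings exists, and this one achieves 15:
1. Boatman goes to the right bank with the reducing agent.
2. Boatman goes back to the left bank alone.
3. Boatman goes to the right bank with the oxidiser.
4. Boatman goes back to the left bank alone.
5. Boatman goes to the right bank with the acid flask.
6. Boatman goes back to the left bank with the reducing agent.
7. Boatman goes to the right bank with the chlorine cylinder.
8. Boatman goes back to the left bank alone.
9. Boatman goes to the right bank with the ether can.
10. Boatman goes back to the left bank alone.
11. Boatman goes to the right bank with the ammonia bottle.
12. Boatman goes back to the left bank alone.
13. Boatman goes to the right bank with the peroxide.
14. Boatman goes back to the left bank alone.
15. Boatman goes to the right bank with the reducing agent.

15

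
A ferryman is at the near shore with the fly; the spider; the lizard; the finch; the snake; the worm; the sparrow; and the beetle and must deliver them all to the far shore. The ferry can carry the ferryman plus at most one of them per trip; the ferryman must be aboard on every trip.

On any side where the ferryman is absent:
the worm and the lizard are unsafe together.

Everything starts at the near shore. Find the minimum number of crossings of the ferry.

Counting alone: the ferryman can take at most 1 across per trip to the far shore, so moving all 8 needs at least 8 loaded trips out, with a return between consecutive ones — at least 15 crossings.
The plan below uses exactly 15 crossings, so it is optimal:
1. Ferryman goes to the far shore with the lizard.  [the near shore: the beetle, the finch, the fly, the snake, the sparrow, the spider, the worm | the far shore: the lizard]
2. Ferryman goes back to the near shore alone.  [the near shore: the beetle, the finch, the fly, the snake, the sparrow, the spider, the worm | the far shore: the lizard]
3. Ferryman goes to the far shore with the fly.  [the near shore: the beetle, the finch, the snake, the sparrow, the spider, the worm | the far shore: the fly, the lizard]
4. Ferryman goes back to the near shore alone.  [the near shore: the beetle, the finch, the snake, the sparrow, the spider, the worm | the far shore: the fly, the lizard]
5. Ferryman goes to the far shore with the spider.  [the near shore: the beetle, the finch, the snake, the sparrow, the worm | the far shore: the fly, the lizard, the spider]
6. Ferryman goes back to the near shore alone.  [the near shore: the beetle, the finch, the snake, the sparrow, the worm | the far shore: the fly, the lizard, the spider]
7. Ferryman goes to the far shore with the finch.  [the near shore: the beetle, the snake, the sparrow, the worm | the far shore: the finch, the fly, the lizard, the spider]
8. Ferryman goes back to the near shore alone.  [the near shore: the beetle, the snake, the sparrow, the worm | the far shore: the finch, the fly, the lizard, the spider]
9. Ferryman goes to the far shore with the snake.  [the near shore: the beetle, the sparrow, the worm | the far shore: the finch, the fly, the lizard, the snake, the spider]
10. Ferryman goes back to the near shore alone.  [the near shore: the beetle, the sparrow, the worm | the far shore: the finch, the fly, the lizard, the snake, the spider]
11. Ferryman goes to the far shore with the sparrow.  [the near shore: the beetle, the worm | the far shore: the finch, the fly, the lizard, the snake, the sparrow, the spider]
12. Ferryman goes back to the near shore alone.  [the near shore: the beetle, the worm | the far shore: the finch, the fly, the lizard, the snake, the sparrow, the spider]
13. Ferryman goes to the far shore with the beetle.  [the near shore: the worm | the far shore: the beetle, the finch, the fly, the lizard, the snake, the sparrow, the spider]
14. Ferryman goes back to the near shore alone.  [the near shore: the worm | the far shore: the beetle, the finch, the fly, the lizard, the snake, the sparrow, the spider]
15. Ferryman goes to the far shore with the worm.  [the near shore: — | the far shore: the beetle, the finch, the fly, the lizard, the snake, the sparrow, the spider, the worm]

15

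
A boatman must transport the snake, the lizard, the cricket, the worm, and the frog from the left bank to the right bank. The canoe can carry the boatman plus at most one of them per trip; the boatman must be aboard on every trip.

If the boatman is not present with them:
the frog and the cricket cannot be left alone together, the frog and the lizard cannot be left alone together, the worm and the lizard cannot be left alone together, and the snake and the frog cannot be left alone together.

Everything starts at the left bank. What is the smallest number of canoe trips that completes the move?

Whatever the first load, the items left behind include a forbidden pair without the boatman. No opening move is safe, so no plan exists.

impossible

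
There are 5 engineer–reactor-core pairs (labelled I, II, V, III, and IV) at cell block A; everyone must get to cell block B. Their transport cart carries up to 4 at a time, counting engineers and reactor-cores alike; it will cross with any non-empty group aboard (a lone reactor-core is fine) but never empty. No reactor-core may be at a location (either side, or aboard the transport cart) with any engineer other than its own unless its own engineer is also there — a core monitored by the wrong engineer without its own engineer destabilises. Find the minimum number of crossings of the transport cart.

Counting alone: each trip to cell block B takes at most 4 across and each return brings at least 1 back, so after t trips out (and t−1 returns) at most 4t − (t−1) of the 10 are across; that first reaches 10 at t = 3, so at least 5 crossings are needed.
The safety rule pushes this higher. Following every safe sequence of crossings, the most of the 10 that can be at cell block B as the transport cart arrives there on crossing 5 is 9 — never all 10.
So no plan with fewer than 7 crossings exists, and this one achieves 7:
1. engineer I and reactor-core I cross → cell block B.
2. engineer I crosses ← cell block A.
3. reactor-core II, reactor-core III, reactor-core IV, and reactor-core V cross → cell block B.
4. reactor-core I crosses ← cell block A.
5. engineer II, engineer III, engineer IV, and engineer V cross → cell block B.
6. engineer II and reactor-core II cross ← cell block A.
7. engineer I, engineer II, reactor-core I, and reactor-core II cross → cell block B.

7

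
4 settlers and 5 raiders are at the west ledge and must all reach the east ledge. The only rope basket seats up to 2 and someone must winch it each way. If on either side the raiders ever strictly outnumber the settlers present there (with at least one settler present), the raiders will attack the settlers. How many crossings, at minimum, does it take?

impossible

The raiders already outnumber the settlers at the west ledge before anyone moves, so the starting position itself is disallowed.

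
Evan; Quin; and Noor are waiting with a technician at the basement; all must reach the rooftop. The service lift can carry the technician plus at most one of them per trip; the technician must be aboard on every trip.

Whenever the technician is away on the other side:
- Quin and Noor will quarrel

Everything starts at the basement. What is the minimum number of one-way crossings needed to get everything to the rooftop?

5

Counting alone: the technician can take at most 1 across per trip to the rooftop, so moving all 3 needs at least 3 loaded trips out, with a return between consecutive ones — at least 5 crossings.
The plan below uses exactly 5 crossings, so it is optimal:
1. Technician goes to the rooftop with Quin.
2. Technician goes back to the basement alone.
3. Technician goes to the rooftop with Evan.
4. Technician goes back to the basement alone.
5. Technician goes to the rooftop with Noor.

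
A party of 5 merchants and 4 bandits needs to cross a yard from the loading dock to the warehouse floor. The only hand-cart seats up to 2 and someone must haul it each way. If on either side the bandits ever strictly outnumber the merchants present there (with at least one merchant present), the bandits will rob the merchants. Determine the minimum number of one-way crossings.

Counting alone: each trip to the warehouse floor takes at most 2 across and each return brings at least 1 back, so after t trips out (and t−1 returns) at most 2t − (t−1) of the 9 are across; that first reaches 9 at t = 8, so at least 15 crossings are needed.
The plan below uses exactly 15 crossings, so it is optimal:
1. 2 bandits → the warehouse floor.  (the loading dock: 5M 2B; the warehouse floor: 0M 2B)
2. 1 bandit ← the loading dock.  (the loading dock: 5M 3B; the warehouse floor: 0M 1B)
3. 2 bandits → the warehouse floor.  (the loading dock: 5M 1B; the warehouse floor: 0M 3B)
4. 1 bandit ← the loading dock.  (the loading dock: 5M 2B; the warehouse floor: 0M 2B)
5. 2 merchants → the warehouse floor.  (the loading dock: 3M 2B; the warehouse floor: 2M 2B)
6. 1 bandit ← the loading dock.  (the loading dock: 3M 3B; the warehouse floor: 2M 1B)
7. 1 merchant and 1 bandit → the warehouse floor.  (the loading dock: 2M 2B; the warehouse floor: 3M 2B)
8. 1 merchant ← the loading dock.  (the loading dock: 3M 2B; the warehouse floor: 2M 2B)
9. 1 merchant and 1 bandit → the warehouse floor.  (the loading dock: 2M 1B; the warehouse floor: 3M 3B)
10. 1 bandit ← the loading dock.  (the loading dock: 2M 2B; the warehouse floor: 3M 2B)
11. 1 merchant and 1 bandit → the warehouse floor.  (the loading dock: 1M 1B; the warehouse floor: 4M 3B)
12. 1 merchant ← the loading dock.  (the loading dock: 2M 1B; the warehouse floor: 3M 3B)
13. 1 merchant and 1 bandit → the warehouse floor.  (the loading dock: 1M 0B; the warehouse floor: 4M 4B)
14. 1 bandit ← the loading dock.  (the loading dock: 1M 1B; the warehouse floor: 4M 3B)
15. 1 merchant and 1 bandit → the warehouse floor.  (the loading dock: 0M 0B; the warehouse floor: 5M 4B)

15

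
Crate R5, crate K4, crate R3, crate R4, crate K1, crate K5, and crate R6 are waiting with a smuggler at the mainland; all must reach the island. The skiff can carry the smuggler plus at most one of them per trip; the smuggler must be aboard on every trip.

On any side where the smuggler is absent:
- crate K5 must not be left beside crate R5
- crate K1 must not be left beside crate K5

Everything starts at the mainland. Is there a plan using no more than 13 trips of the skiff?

Counting alone: the smuggler can take at most 1 across per trip to the island, so moving all 7 needs at least 7 loaded trips out, with a return between consecutive ones — at least 13 crossings.
The safety rule pushes this higher. Following every safe sequence of crossings, the most of the 7 that can be at the island as the skiff arrives there on crossing 13 is 6 — never all 7.
So the move cannot be finished within 13 crossings. (The shortest complete plan takes 15:)
1. Smuggler goes to the island with crate K5.  [the mainland: crate K1, crate K4, crate R3, crate R4, crate R5, crate R6 | the island: crate K5]
2. Smuggler goes back to the mainland alone.  [the mainland: crate K1, crate K4, crate R3, crate R4, crate R5, crate R6 | the island: crate K5]
3. Smuggler goes to the island with crate R5.  [the mainland: crate K1, crate K4, crate R3, crate R4, crate R6 | the island: crate K5, crate R5]
4. Smuggler goes back to the mainland with crate K5.  [the mainland: crate K1, crate K4, crate K5, crate R3, crate R4, crate R6 | the island: crate R5]
5. Smuggler goes to the island with crate K1.  [the mainland: crate K4, crate K5, crate R3, crate R4, crate R6 | the island: crate K1, crate R5]
6. Smuggler goes back to the mainland alone.  [the mainland: crate K4, crate K5, crate R3, crate R4, crate R6 | the island: crate K1, crate R5]
7. Smuggler goes to the island with crate K4.  [the mainland: crate K5, crate R3, crate R4, crate R6 | the island: crate K1, crate K4, crate R5]
8. Smuggler goes back to the mainland alone.  [the mainland: crate K5, crate R3, crate R4, crate R6 | the island: crate K1, crate K4, crate R5]
9. Smuggler goes to the island with crate R3.  [the mainland: crate K5, crate R4, crate R6 | the island: crate K1, crate K4, crate R3, crate R5]
10. Smuggler goes back to the mainland alone.  [the mainland: crate K5, crate R4, crate R6 | the island: crate K1, crate K4, crate R3, crate R5]
11. Smuggler goes to the island with crate R4.  [the mainland: crate K5, crate R6 | the island: crate K1, crate K4, crate R3, crate R4, crate R5]
12. Smuggler goes back to the mainland alone.  [the mainland: crate K5, crate R6 | the island: crate K1, crate K4, crate R3, crate R4, crate R5]
13. Smuggler goes to the island with crate R6.  [the mainland: crate K5 | the island: crate K1, crate K4, crate R3, crate R4, crate R5, crate R6]
14. Smuggler goes back to the mainland alone.  [the mainland: crate K5 | the island: crate K1, crate K4, crate R3, crate R4, crate R5, crate R6]
15. Smuggler goes to the island with crate K5.  [the mainland: — | the island: crate K1, crate K4, crate K5, crate R3, crate R4, crate R5, crate R6]

No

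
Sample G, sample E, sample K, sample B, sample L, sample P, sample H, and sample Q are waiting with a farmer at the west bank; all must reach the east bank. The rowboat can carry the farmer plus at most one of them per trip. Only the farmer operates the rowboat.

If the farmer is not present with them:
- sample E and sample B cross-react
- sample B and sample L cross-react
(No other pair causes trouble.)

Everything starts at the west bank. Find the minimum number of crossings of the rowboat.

Counting alone: the farmer can take at most 1 across per trip to the east bank, so moving all 8 needs at least 8 loaded trips out, with a return between consecutive ones — at least 15 crossings.
The safety rule pushes this higher. Following every safe sequence of crossings, the most of the 8 that can be at the east bank as the rowboat arrives there on crossing 15 is 7 — never all 8.
So no plan with fewer than 17 crossings exists, and this one achieves 17:
1. Farmer goes to the east bank with sample B.
2. Farmer goes back to the west bank alone.
3. Farmer goes to the east bank with sample G.
4. Farmer goes back to the west bank alone.
5. Farmer goes to the east bank with sample E.
6. Farmer goes back to the west bank with sample B.
7. Farmer goes to the east bank with sample L.
8. Farmer goes back to the west bank alone.
9. Farmer goes to the east bank with sample K.
10. Farmer goes back to the west bank alone.
11. Farmer goes to the east bank with sample P.
12. Farmer goes back to the west bank alone.
13. Farmer goes to the east bank with sample H.
14. Farmer goes back to the west bank alone.
15. Farmer goes to the east bank with sample Q.
16. Farmer goes back to the west bank alone.
17. Farmer goes to the east bank with sample B.

17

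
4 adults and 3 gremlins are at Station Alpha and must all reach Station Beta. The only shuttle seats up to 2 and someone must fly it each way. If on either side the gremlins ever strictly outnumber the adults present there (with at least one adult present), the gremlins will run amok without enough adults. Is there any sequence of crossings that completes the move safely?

1. 2 gremlins → Station Beta.  (Station Alpha: 4A 1G; Station Beta: 0A 2G)
2. 1 gremlin ← Station Alpha.  (Station Alpha: 4A 2G; Station Beta: 0A 1G)
3. 2 gremlins → Station Beta.  (Station Alpha: 4A 0G; Station Beta: 0A 3G)
4. 1 gremlin ← Station Alpha.  (Station Alpha: 4A 1G; Station Beta: 0A 2G)
5. 2 adults → Station Beta.  (Station Alpha: 2A 1G; Station Beta: 2A 2G)
6. 1 gremlin ← Station Alpha.  (Station Alpha: 2A 2G; Station Beta: 2A 1G)
7. 1 adult and 1 gremlin → Station Beta.  (Station Alpha: 1A 1G; Station Beta: 3A 2G)
8. 1 adult ← Station Alpha.  (Station Alpha: 2A 1G; Station Beta: 2A 2G)
9. 1 adult and 1 gremlin → Station Beta.  (Station Alpha: 1A 0G; Station Beta: 3A 3G)
10. 1 gremlin ← Station Alpha.  (Station Alpha: 1A 1G; Station Beta: 3A 2G)
11. 1 adult and 1 gremlin → Station Beta.  (Station Alpha: 0A 0G; Station Beta: 4A 3G)

Yes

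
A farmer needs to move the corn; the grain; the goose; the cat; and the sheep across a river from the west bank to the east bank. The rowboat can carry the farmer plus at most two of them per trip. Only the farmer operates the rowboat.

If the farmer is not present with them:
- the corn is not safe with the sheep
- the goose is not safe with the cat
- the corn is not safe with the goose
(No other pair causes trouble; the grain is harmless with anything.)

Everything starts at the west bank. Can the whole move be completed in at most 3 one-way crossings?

Counting alone: the farmer can take at most 2 across per trip to the east bank, so moving all 5 needs at least 3 loaded trips out, with a return between consecutive ones — at least 5 crossings.
Since 3 < 5, 3 crossings cannot be enough. (The shortest complete plan in fact takes 5:)
1. Farmer goes to the east bank with the corn and the goose.  [the west bank: the cat, the grain, the sheep | the east bank: the corn, the goose]
2. Farmer goes back to the west bank with the corn.  [the west bank: the cat, the corn, the grain, the sheep | the east bank: the goose]
3. Farmer goes to the east bank with the grain and the sheep.  [the west bank: the cat, the corn | the east bank: the goose, the grain, the sheep]
4. Farmer goes back to the west bank alone.  [the west bank: the cat, the corn | the east bank: the goose, the grain, the sheep]
5. Farmer goes to the east bank with the cat and the corn.  [the west bank: — | the east bank: the cat, the corn, the goose, the grain, the sheep]

No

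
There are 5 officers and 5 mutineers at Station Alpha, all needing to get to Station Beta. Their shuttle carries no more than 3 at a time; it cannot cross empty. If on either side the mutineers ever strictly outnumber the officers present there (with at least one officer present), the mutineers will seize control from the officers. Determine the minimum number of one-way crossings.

11

Counting alone: each trip to Station Beta takes at most 3 across and each return brings at least 1 back, so after t trips out (and t−1 returns) at most 3t − (t−1) of the 10 are across; that first reaches 10 at t = 5, so at least 9 crossings are needed.
The safety rule pushes this higher. Following every safe sequence of crossings, the most of the 10 that can be at Station Beta as the shuttle arrives there on crossing 9 is 9 — never all 10.
So no plan with fewer than 11 crossings exists, and this one achieves 11:
1. 2 mutineers → Station Beta.  (Station Alpha: 5O 3M; Station Beta: 0O 2M)
2. 1 mutineer ← Station Alpha.  (Station Alpha: 5O 4M; Station Beta: 0O 1M)
3. 3 mutineers → Station Beta.  (Station Alpha: 5O 1M; Station Beta: 0O 4M)
4. 1 mutineer ← Station Alpha.  (Station Alpha: 5O 2M; Station Beta: 0O 3M)
5. 3 officers → Station Beta.  (Station Alpha: 2O 2M; Station Beta: 3O 3M)
6. 1 officer and 1 mutineer ← Station Alpha.  (Station Alpha: 3O 3M; Station Beta: 2O 2M)
7. 3 officers → Station Beta.  (Station Alpha: 0O 3M; Station Beta: 5O 2M)
8. 1 mutineer ← Station Alpha.  (Station Alpha: 0O 4M; Station Beta: 5O 1M)
9. 2 mutineers → Station Beta.  (Station Alpha: 0O 2M; Station Beta: 5O 3M)
10. 1 mutineer ← Station Alpha.  (Station Alpha: 0O 3M; Station Beta: 5O 2M)
11. 3 mutineers → Station Beta.  (Station Alpha: 0O 0M; Station Beta: 5O 5M)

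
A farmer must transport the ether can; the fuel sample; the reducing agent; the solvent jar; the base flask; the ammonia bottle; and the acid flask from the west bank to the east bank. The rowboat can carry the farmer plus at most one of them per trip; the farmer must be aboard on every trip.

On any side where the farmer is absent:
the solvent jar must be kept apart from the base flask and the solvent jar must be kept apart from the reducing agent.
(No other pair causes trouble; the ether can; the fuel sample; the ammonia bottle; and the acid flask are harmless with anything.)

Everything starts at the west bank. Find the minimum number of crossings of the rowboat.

15

Counting alone: the farmer can take at most 1 across per trip to the east bank, so moving all 7 needs at least 7 loaded trips out, with a return between consecutive ones — at least 13 crossings.
The safety rule pushes this higher. Following every safe sequence of crossings, the most of the 7 that can be at the east bank as the rowboat arrives there on crossing 13 is 6 — never all 7.
So no plan with fewer than 15 crossings exists, and this one achieves 15:
1. Farmer goes to the east bank with the solvent jar.  [the west bank: the acid flask, the ammonia bottle, the base flask, the ether can, the fuel sample, the reducing agent | the east bank: the solvent jar]
2. Farmer goes back to the west bank alone.  [the west bank: the acid flask, the ammonia bottle, the base flask, the ether can, the fuel sample, the reducing agent | the east bank: the solvent jar]
3. Farmer goes to the east bank with the ether can.  [the west bank: the acid flask, the ammonia bottle, the base flask, the fuel sample, the reducing agent | the east bank: the ether can, the solvent jar]
4. Farmer goes back to the west bank alone.  [the west bank: the acid flask, the ammonia bottle, the base flask, the fuel sample, the reducing agent | the east bank: the ether can, the solvent jar]
5. Farmer goes to the east bank with the fuel sample.  [the west bank: the acid flask, the ammonia bottle, the base flask, the reducing agent | the east bank: the ether can, the fuel sample, the solvent jar]
6. Farmer goes back to the west bank alone.  [the west bank: the acid flask, the ammonia bottle, the base flask, the reducing agent | the east bank: the ether can, the fuel sample, the solvent jar]
7. Farmer goes to the east bank with the reducing agent.  [the west bank: the acid flask, the ammonia bottle, the base flask | the east bank: the ether can, the fuel sample, the reducing agent, the solvent jar]
8. Farmer goes back to the west bank with the solvent jar.  [the west bank: the acid flask, the ammonia bottle, the base flask, the solvent jar | the east bank: the ether can, the fuel sample, the reducing agent]
9. Farmer goes to the east bank with the base flask.  [the west bank: the acid flask, the ammonia bottle, the solvent jar | the east bank: the base flask, the ether can, the fuel sample, the reducing agent]
10. Farmer goes back to the west bank alone.  [the west bank: the acid flask, the ammonia bottle, the solvent jar | the east bank: the base flask, the ether can, the fuel sample, the reducing agent]
11. Farmer goes to the east bank with the ammonia bottle.  [the west bank: the acid flask, the solvent jar | the east bank: the ammonia bottle, the base flask, the ether can, the fuel sample, the reducing agent]
12. Farmer goes back to the west bank alone.  [the west bank: the acid flask, the solvent jar | the east bank: the ammonia bottle, the base flask, the ether can, the fuel sample, the reducing agent]
13. Farmer goes to the east bank with the acid flask.  [the west bank: the solvent jar | the east bank: the acid flask, the ammonia bottle, the base flask, the ether can, the fuel sample, the reducing agent]
14. Farmer goes back to the west bank alone.  [the west bank: the solvent jar | the east bank: the acid flask, the ammonia bottle, the base flask, the ether can, the fuel sample, the reducing agent]
15. Farmer goes to the east bank with the solvent jar.  [the west bank: — | the east bank: the acid flask, the ammonia bottle, the base flask, the ether can, the fuel sample, the reducing agent, the solvent jar]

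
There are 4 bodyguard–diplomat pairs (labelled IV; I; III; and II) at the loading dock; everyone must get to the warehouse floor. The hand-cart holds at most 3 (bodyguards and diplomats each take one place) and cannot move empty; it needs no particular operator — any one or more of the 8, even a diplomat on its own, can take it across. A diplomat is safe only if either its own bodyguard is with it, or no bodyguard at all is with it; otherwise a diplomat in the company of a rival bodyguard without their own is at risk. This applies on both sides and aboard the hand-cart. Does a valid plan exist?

Yes

1. bodyguard IV and diplomat IV cross → the warehouse floor.
2. bodyguard IV crosses ← the loading dock.
3. bodyguard I, bodyguard IV, and diplomat I cross → the warehouse floor.
4. bodyguard IV and diplomat IV cross ← the loading dock.
5. bodyguard II, bodyguard III, and bodyguard IV cross → the warehouse floor.
6. diplomat I crosses ← the loading dock.
7. diplomat I and diplomat IV cross → the warehouse floor.
8. diplomat IV crosses ← the loading dock.
9. diplomat II, diplomat III, and diplomat IV cross → the warehouse floor.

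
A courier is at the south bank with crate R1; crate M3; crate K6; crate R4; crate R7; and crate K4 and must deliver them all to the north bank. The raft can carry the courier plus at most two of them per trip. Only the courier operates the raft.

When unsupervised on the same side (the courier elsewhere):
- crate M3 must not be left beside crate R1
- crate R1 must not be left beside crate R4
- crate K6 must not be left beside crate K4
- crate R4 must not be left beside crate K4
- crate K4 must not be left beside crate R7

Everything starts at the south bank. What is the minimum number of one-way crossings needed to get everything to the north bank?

Counting alone: the courier can take at most 2 across per trip to the north bank, so moving all 6 needs at least 3 loaded trips out, with a return between consecutive ones — at least 5 crossings.
The safety rule pushes this higher. Following every safe sequence of crossings, the most of the 6 that can be at the north bank as the raft arrives there on crossing 5 is 5 — never all 6.
So no plan with fewer than 7 crossings exists, and this one achieves 7:
1. Courier goes to the north bank with crate K4 and crate R1.
2. Courier goes back to the south bank alone.
3. Courier goes to the north bank with crate K6 and crate M3.
4. Courier goes back to the south bank with crate K4 and crate R1.
5. Courier goes to the north bank with crate R4 and crate R7.
6. Courier goes back to the south bank alone.
7. Courier goes to the north bank with crate K4 and crate R1.

7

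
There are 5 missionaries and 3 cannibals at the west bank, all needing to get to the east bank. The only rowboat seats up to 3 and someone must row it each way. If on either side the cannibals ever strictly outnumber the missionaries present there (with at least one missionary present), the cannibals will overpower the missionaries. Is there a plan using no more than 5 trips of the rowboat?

No

Counting alone: each trip to the east bank takes at most 3 across and each return brings at least 1 back, so after t trips out (and t−1 returns) at most 3t − (t−1) of the 8 are across; that first reaches 8 at t = 4, so at least 7 crossings are needed.
Since 5 < 7, 5 crossings cannot be enough. (The shortest complete plan in fact takes 7:)
1. 2 cannibals → the east bank.  (the west bank: 5M 1C; the east bank: 0M 2C)
2. 1 cannibal ← the west bank.  (the west bank: 5M 2C; the east bank: 0M 1C)
3. 2 missionaries and 1 cannibal → the east bank.  (the west bank: 3M 1C; the east bank: 2M 2C)
4. 1 cannibal ← the west bank.  (the west bank: 3M 2C; the east bank: 2M 1C)
5. 1 missionary and 2 cannibals → the east bank.  (the west bank: 2M 0C; the east bank: 3M 3C)
6. 1 cannibal ← the west bank.  (the west bank: 2M 1C; the east bank: 3M 2C)
7. 2 missionaries and 1 cannibal → the east bank.  (the west bank: 0M 0C; the east bank: 5M 3C)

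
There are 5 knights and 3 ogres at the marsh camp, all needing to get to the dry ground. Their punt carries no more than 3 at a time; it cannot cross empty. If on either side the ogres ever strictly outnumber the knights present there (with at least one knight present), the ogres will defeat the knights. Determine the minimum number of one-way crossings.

Counting alone: each trip to the dry ground takes at most 3 across and each return brings at least 1 back, so after t trips out (and t−1 returns) at most 3t − (t−1) of the 8 are across; that first reaches 8 at t = 4, so at least 7 crossings are needed.
The plan below uses exactly 7 crossings, so it is optimal:
1. 2 ogres → the dry ground.  (the marsh camp: 5K 1O; the dry ground: 0K 2O)
2. 1 ogre ← the marsh camp.  (the marsh camp: 5K 2O; the dry ground: 0K 1O)
3. 2 knights and 1 ogre → the dry ground.  (the marsh camp: 3K 1O; the dry ground: 2K 2O)
4. 1 ogre ← the marsh camp.  (the marsh camp: 3K 2O; the dry ground: 2K 1O)
5. 1 knight and 2 ogres → the dry ground.  (the marsh camp: 2K 0O; the dry ground: 3K 3O)
6. 1 ogre ← the marsh camp.  (the marsh camp: 2K 1O; the dry ground: 3K 2O)
7. 2 knights and 1 ogre → the dry ground.  (the marsh camp: 0K 0O; the dry ground: 5K 3O)

7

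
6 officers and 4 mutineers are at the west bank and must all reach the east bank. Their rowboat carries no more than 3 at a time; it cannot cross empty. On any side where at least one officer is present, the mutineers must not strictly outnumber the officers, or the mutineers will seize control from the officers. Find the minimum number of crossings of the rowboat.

Counting alone: each trip to the east bank takes at most 3 across and each return brings at least 1 back, so after t trips out (and t−1 returns) at most 3t − (t−1) of the 10 are across; that first reaches 10 at t = 5, so at least 9 crossings are needed.
The plan below uses exactly 9 crossings, so it is optimal:
1. 2 mutineers → the east bank.  (the west bank: 6O 2M; the east bank: 0O 2M)
2. 1 mutineer ← the west bank.  (the west bank: 6O 3M; the east bank: 0O 1M)
3. 3 mutineers → the east bank.  (the west bank: 6O 0M; the east bank: 0O 4M)
4. 1 mutineer ← the west bank.  (the west bank: 6O 1M; the east bank: 0O 3M)
5. 3 officers → the east bank.  (the west bank: 3O 1M; the east bank: 3O 3M)
6. 1 mutineer ← the west bank.  (the west bank: 3O 2M; the east bank: 3O 2M)
7. 1 officer and 2 mutineers → the east bank.  (the west bank: 2O 0M; the east bank: 4O 4M)
8. 1 mutineer ← the west bank.  (the west bank: 2O 1M; the east bank: 4O 3M)
9. 2 officers and 1 mutineer → the east bank.  (the west bank: 0O 0M; the east bank: 6O 4M)

9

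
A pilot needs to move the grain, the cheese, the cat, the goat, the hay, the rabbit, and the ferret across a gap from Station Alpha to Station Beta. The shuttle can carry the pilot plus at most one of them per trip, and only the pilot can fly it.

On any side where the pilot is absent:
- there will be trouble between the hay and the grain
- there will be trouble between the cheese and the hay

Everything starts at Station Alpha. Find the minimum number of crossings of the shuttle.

Counting alone: the pilot can take at most 1 across per trip to Station Beta, so moving all 7 needs at least 7 loaded trips out, with a return between consecutive ones — at least 13 crossings.
The safety rule pushes this higher. Following every safe sequence of crossings, the most of the 7 that can be at Station Beta as the shuttle arrives there on crossing 13 is 6 — never all 7.
So no plan with fewer than 15 crossings exists, and this one achieves 15:
1. Pilot goes to Station Beta with the hay.
2. Pilot goes back to Station Alpha alone.
3. Pilot goes to Station Beta with the grain.
4. Pilot goes back to Station Alpha with the hay.
5. Pilot goes to Station Beta with the cheese.
6. Pilot goes back to Station Alpha alone.
7. Pilot goes to Station Beta with the cat.
8. Pilot goes back to Station Alpha alone.
9. Pilot goes to Station Beta with the goat.
10. Pilot goes back to Station Alpha alone.
11. Pilot goes to Station Beta with the rabbit.
12. Pilot goes back to Station Alpha alone.
13. Pilot goes to Station Beta with the ferret.
14. Pilot goes back to Station Alpha alone.
15. Pilot goes to Station Beta with the hay.

15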